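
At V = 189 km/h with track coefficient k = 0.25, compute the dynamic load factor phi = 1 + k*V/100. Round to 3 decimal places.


phi = 1 + k * V / 100
phi = 1 + 0.25 * 189 / 100
phi = 1 + 0.4725
phi = 1.473

1.473


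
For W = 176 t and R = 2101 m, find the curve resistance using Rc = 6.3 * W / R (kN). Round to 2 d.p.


Rc = 6.3 * W / R
Rc = 6.3 * 176 / 2101
Rc = 1108.8 / 2101
Rc = 0.53 kN

0.53


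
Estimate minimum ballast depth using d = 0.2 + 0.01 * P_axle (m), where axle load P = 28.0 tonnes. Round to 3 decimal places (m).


d = 0.2 + 0.01 * 28.0
d = 0.2 + 0.28
d = 0.480 m

0.480


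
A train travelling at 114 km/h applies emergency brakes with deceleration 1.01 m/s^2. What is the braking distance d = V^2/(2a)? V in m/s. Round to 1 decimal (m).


Convert speed: V = 114 / 3.6 = 31.6667 m/s
V^2 = 1002.7778
d = 1002.7778 / (2 * 1.01)
d = 1002.7778 / 2.02
d = 496.4 m

496.4


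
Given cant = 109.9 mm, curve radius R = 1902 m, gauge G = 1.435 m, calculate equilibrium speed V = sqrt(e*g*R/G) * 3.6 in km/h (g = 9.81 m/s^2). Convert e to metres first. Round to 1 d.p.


Convert cant: e = 109.9 mm = 0.1099 m
V_ms = sqrt(0.1099 * 9.81 * 1902 / 1.435)
V_ms = sqrt(1428.977239) = 37.8018 m/s
V = 37.8018 * 3.6 = 136.1 km/h

136.1


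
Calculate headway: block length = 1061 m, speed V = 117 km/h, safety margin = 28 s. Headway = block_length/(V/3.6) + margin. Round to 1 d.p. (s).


V = 117 / 3.6 = 32.5 m/s
Block traversal time = 1061 / 32.5 = 32.6462 s
Headway = 32.6462 + 28
Headway = 60.6 s

60.6


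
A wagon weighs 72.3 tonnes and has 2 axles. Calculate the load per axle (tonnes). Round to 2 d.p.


Load per axle = total weight / number of axles
Load = 72.3 / 2
Load = 36.15 tonnes

36.15


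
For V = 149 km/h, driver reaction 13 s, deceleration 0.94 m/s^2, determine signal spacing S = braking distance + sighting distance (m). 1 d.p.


V = 149 / 3.6 = 41.3889 m/s
Braking distance = 41.3889^2 / (2*0.94) = 911.1916 m
Sighting distance = 41.3889 * 13 = 538.0556 m
S = 911.1916 + 538.0556 = 1449.2 m

1449.2


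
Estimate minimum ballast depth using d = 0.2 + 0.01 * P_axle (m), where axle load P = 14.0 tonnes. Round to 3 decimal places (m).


d = 0.2 + 0.01 * 14.0
d = 0.2 + 0.14
d = 0.340 m

0.340


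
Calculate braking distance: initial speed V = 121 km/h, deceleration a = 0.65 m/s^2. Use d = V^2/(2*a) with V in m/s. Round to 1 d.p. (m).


Convert speed: V = 121 / 3.6 = 33.6111 m/s
V^2 = 1129.7068
d = 1129.7068 / (2 * 0.65)
d = 1129.7068 / 1.3
d = 869.0 m

869.0


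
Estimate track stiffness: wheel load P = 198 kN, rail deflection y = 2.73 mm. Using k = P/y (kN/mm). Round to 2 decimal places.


Track stiffness k = P / y
k = 198 / 2.73
k = 72.53 kN/mm

72.53


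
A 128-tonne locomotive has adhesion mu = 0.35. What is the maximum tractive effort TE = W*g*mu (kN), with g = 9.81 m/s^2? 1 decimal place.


TE_max = W * g * mu
TE_max = 128 * 9.81 * 0.35
TE_max = 1255.68 * 0.35
TE_max = 439.5 kN

439.5


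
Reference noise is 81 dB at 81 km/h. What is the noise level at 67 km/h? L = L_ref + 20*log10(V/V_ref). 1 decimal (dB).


V/V_ref = 67 / 81 = 0.82716
log10(0.82716) = -0.08241
20 * -0.08241 = -1.6482
L = 81 + -1.6482 = 79.4 dB

79.4


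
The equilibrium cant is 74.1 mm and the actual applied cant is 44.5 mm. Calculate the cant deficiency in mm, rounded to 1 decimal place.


Cant deficiency = equilibrium cant - actual cant
CD = 74.1 - 44.5
CD = 29.6 mm

29.6


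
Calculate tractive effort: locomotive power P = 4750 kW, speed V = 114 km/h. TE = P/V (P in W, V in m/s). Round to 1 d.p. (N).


Convert: P = 4750 kW = 4750000 W
V = 114 / 3.6 = 31.6667 m/s
TE = 4750000 / 31.6667
TE = 150000.0 N

150000.0


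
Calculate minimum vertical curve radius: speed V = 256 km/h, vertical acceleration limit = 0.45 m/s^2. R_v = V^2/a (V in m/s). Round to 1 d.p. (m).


Convert speed: V = 256 / 3.6 = 71.1111 m/s
V^2 = 5056.7901 m^2/s^2
R_v = 5056.7901 / 0.45
R_v = 11237.3 m

11237.3


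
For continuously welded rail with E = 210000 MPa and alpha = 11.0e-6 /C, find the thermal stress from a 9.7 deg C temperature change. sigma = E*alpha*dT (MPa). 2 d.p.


sigma = E * alpha * dT
sigma = 210000 * 11.0e-6 * 9.7
sigma = 2.31 * 9.7
sigma = 22.41 MPa

22.41


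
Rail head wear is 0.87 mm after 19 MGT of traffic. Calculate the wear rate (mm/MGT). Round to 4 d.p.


Wear rate = total wear / cumulative tonnage
Rate = 0.87 / 19
Rate = 0.0458 mm/MGT

0.0458


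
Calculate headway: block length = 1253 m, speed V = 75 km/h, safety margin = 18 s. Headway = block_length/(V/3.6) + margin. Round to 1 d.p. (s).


V = 75 / 3.6 = 20.8333 m/s
Block traversal time = 1253 / 20.8333 = 60.144 s
Headway = 60.144 + 18
Headway = 78.1 s

78.1


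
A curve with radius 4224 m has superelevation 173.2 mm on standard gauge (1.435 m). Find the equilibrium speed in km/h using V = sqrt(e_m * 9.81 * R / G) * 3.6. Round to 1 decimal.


Convert cant: e = 173.2 mm = 0.1732 m
V_ms = sqrt(0.1732 * 9.81 * 4224 / 1.435)
V_ms = sqrt(5001.369065) = 70.7204 m/s
V = 70.7204 * 3.6 = 254.6 km/h

254.6


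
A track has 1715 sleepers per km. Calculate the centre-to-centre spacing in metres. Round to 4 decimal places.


Spacing = 1000 m / number of sleepers
Spacing = 1000 / 1715
Spacing = 0.5831 m

0.5831


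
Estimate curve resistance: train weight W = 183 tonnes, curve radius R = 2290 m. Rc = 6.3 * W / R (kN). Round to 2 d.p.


Rc = 6.3 * W / R
Rc = 6.3 * 183 / 2290
Rc = 1152.9 / 2290
Rc = 0.50 kN

0.50


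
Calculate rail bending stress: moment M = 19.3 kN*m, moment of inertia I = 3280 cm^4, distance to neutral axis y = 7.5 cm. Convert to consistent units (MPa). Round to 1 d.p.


Convert units:
M = 19.3 kN*m = 19300000 N*mm
y = 7.5 cm = 75 mm
I = 3280 cm^4 = 32800000 mm^4
sigma = 19300000 * 75 / 32800000
sigma = 44.1 MPa

44.1


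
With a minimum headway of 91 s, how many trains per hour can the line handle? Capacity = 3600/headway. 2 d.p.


Capacity = 3600 / headway
Capacity = 3600 / 91
Capacity = 39.56 trains/hour

39.56


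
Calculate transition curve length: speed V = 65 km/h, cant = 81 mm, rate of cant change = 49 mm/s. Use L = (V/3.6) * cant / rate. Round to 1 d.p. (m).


Convert speed: V = 65 / 3.6 = 18.0556 m/s
L = 18.0556 * 81 / 49
L = 1462.5 / 49
L = 29.8 m

29.8


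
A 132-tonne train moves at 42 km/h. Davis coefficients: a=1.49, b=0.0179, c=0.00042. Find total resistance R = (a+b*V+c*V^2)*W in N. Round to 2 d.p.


b*V = 0.0179 * 42 = 0.7518
c*V^2 = 0.00042 * 1764 = 0.74088
R_per_t = 1.49 + 0.7518 + 0.74088 = 2.98268 N/t
R_total = 2.98268 * 132 = 393.71 N

393.71


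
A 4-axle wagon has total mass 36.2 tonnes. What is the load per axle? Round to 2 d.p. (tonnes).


Load per axle = total weight / number of axles
Load = 36.2 / 4
Load = 9.05 tonnes

9.05


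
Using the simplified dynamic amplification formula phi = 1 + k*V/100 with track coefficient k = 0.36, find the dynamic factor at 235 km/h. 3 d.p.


phi = 1 + k * V / 100
phi = 1 + 0.36 * 235 / 100
phi = 1 + 0.846
phi = 1.846

1.846


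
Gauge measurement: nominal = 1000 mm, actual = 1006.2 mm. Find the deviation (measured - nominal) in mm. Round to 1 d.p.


Deviation = measured - nominal
Deviation = 1006.2 - 1000
Deviation = 6.2 mm

6.2


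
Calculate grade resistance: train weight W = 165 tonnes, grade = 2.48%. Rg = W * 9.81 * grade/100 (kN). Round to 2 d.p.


Rg = W * 9.81 * grade / 100
Rg = 165 * 9.81 * 2.48 / 100
Rg = 1618.65 * 0.0248
Rg = 40.14 kN

40.14


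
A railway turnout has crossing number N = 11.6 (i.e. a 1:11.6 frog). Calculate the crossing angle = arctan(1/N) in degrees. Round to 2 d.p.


1/N = 1/11.6 = 0.086207
angle = arctan(0.086207) = 0.085994 rad
angle = 0.085994 * 180/pi = 4.93 degrees

4.93


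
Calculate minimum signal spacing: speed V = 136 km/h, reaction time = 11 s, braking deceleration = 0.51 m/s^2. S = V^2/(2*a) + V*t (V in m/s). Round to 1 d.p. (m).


V = 136 / 3.6 = 37.7778 m/s
Braking distance = 37.7778^2 / (2*0.51) = 1399.177 m
Sighting distance = 37.7778 * 11 = 415.5556 m
S = 1399.177 + 415.5556 = 1814.7 m

1814.7


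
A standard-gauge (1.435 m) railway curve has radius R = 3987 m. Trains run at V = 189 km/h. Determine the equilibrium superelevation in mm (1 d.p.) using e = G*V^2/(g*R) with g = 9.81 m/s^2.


Convert speed: V = 189 / 3.6 = 52.5 m/s
Apply formula: e = 1.435 * 52.5^2 / (9.81 * 3987)
e = 1.435 * 2756.25 / 39112.47
e = 0.101124 m = 101.1 mm

101.1


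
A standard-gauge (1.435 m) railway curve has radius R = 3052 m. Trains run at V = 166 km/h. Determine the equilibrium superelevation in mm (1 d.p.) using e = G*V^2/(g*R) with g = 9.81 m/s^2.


Convert speed: V = 166 / 3.6 = 46.1111 m/s
Apply formula: e = 1.435 * 46.1111^2 / (9.81 * 3052)
e = 1.435 * 2126.2346 / 29940.12
e = 0.101908 m = 101.9 mm

101.9


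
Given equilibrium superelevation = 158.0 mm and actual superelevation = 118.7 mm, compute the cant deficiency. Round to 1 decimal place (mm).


Cant deficiency = equilibrium cant - actual cant
CD = 158.0 - 118.7
CD = 39.3 mm

39.3


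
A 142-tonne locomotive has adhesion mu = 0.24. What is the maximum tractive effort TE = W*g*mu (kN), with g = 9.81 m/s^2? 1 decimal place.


TE_max = W * g * mu
TE_max = 142 * 9.81 * 0.24
TE_max = 1393.02 * 0.24
TE_max = 334.3 kN

334.3


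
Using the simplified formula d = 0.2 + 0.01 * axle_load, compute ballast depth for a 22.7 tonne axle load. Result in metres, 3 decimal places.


d = 0.2 + 0.01 * 22.7
d = 0.2 + 0.227
d = 0.427 m

0.427


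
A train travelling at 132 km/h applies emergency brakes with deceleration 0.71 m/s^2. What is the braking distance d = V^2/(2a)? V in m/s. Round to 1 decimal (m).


Convert speed: V = 132 / 3.6 = 36.6667 m/s
V^2 = 1344.4444
d = 1344.4444 / (2 * 0.71)
d = 1344.4444 / 1.42
d = 946.8 m

946.8


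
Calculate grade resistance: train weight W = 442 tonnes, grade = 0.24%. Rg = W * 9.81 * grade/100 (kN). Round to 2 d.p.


Rg = W * 9.81 * grade / 100
Rg = 442 * 9.81 * 0.24 / 100
Rg = 4336.02 * 0.0024
Rg = 10.41 kN

10.41


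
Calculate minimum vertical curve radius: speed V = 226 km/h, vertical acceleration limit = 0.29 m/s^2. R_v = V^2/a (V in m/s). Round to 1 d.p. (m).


Convert speed: V = 226 / 3.6 = 62.7778 m/s
V^2 = 3941.0494 m^2/s^2
R_v = 3941.0494 / 0.29
R_v = 13589.8 m

13589.8


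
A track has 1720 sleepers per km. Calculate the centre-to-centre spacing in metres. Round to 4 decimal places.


Spacing = 1000 m / number of sleepers
Spacing = 1000 / 1720
Spacing = 0.5814 m

0.5814


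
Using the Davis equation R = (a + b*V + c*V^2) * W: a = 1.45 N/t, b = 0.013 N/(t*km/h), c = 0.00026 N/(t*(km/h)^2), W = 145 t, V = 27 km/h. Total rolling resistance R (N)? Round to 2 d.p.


b*V = 0.013 * 27 = 0.351
c*V^2 = 0.00026 * 729 = 0.18954
R_per_t = 1.45 + 0.351 + 0.18954 = 1.99054 N/t
R_total = 1.99054 * 145 = 288.63 N

288.63


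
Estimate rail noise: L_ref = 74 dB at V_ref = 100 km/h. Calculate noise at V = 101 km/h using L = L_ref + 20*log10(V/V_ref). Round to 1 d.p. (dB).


V/V_ref = 101 / 100 = 1.01
log10(1.01) = 0.004321
20 * 0.004321 = 0.0864
L = 74 + 0.0864 = 74.1 dB

74.1


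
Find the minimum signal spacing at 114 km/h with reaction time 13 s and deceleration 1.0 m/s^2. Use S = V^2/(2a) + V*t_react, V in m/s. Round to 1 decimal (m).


V = 114 / 3.6 = 31.6667 m/s
Braking distance = 31.6667^2 / (2*1.0) = 501.3889 m
Sighting distance = 31.6667 * 13 = 411.6667 m
S = 501.3889 + 411.6667 = 913.1 m

913.1


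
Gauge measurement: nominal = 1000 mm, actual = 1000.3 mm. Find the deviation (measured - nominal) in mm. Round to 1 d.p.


Deviation = measured - nominal
Deviation = 1000.3 - 1000
Deviation = 0.3 mm

0.3


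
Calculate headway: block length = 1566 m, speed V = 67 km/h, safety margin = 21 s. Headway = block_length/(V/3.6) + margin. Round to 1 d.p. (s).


V = 67 / 3.6 = 18.6111 m/s
Block traversal time = 1566 / 18.6111 = 84.1433 s
Headway = 84.1433 + 21
Headway = 105.1 s

105.1


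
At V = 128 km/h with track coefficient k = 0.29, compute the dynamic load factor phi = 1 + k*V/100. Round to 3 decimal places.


phi = 1 + k * V / 100
phi = 1 + 0.29 * 128 / 100
phi = 1 + 0.3712
phi = 1.371

1.371


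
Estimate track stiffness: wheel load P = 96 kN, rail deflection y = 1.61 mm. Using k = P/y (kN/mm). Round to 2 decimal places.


Track stiffness k = P / y
k = 96 / 1.61
k = 59.63 kN/mm

59.63


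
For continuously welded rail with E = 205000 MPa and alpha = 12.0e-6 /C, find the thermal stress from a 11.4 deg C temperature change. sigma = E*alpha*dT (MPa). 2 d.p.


sigma = E * alpha * dT
sigma = 205000 * 12.0e-6 * 11.4
sigma = 2.46 * 11.4
sigma = 28.04 MPa

28.04


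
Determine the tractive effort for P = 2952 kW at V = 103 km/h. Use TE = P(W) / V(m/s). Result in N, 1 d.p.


Convert: P = 2952 kW = 2952000 W
V = 103 / 3.6 = 28.6111 m/s
TE = 2952000 / 28.6111
TE = 103176.7 N

103176.7


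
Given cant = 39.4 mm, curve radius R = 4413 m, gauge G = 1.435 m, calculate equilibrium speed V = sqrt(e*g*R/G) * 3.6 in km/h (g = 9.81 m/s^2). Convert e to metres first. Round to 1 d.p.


Convert cant: e = 39.4 mm = 0.0394 m
V_ms = sqrt(0.0394 * 9.81 * 4413 / 1.435)
V_ms = sqrt(1188.631555) = 34.4765 m/s
V = 34.4765 * 3.6 = 124.1 km/h

124.1


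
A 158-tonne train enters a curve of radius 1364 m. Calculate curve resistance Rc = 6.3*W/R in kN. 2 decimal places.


Rc = 6.3 * W / R
Rc = 6.3 * 158 / 1364
Rc = 995.4 / 1364
Rc = 0.73 kN

0.73


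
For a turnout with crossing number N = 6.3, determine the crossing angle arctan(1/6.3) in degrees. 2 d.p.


1/N = 1/6.3 = 0.15873
angle = arctan(0.15873) = 0.157417 rad
angle = 0.157417 * 180/pi = 9.02 degrees

9.02


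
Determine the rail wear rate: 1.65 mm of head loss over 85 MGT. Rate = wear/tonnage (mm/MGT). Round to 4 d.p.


Wear rate = total wear / cumulative tonnage
Rate = 1.65 / 85
Rate = 0.0194 mm/MGT

0.0194


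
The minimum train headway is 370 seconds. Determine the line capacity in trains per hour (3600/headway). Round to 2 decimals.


Capacity = 3600 / headway
Capacity = 3600 / 370
Capacity = 9.73 trains/hour

9.73


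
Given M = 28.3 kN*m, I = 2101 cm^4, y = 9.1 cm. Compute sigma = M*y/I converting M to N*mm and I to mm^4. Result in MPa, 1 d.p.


Convert units:
M = 28.3 kN*m = 28300000 N*mm
y = 9.1 cm = 91 mm
I = 2101 cm^4 = 21010000 mm^4
sigma = 28300000 * 91 / 21010000
sigma = 122.6 MPa

122.6


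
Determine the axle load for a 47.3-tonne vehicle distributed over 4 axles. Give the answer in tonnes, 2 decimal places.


Load per axle = total weight / number of axles
Load = 47.3 / 4
Load = 11.83 tonnes

11.83


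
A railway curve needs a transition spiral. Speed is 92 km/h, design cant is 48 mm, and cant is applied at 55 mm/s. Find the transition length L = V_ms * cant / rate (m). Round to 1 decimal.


Convert speed: V = 92 / 3.6 = 25.5556 m/s
L = 25.5556 * 48 / 55
L = 1226.6667 / 55
L = 22.3 m

22.3


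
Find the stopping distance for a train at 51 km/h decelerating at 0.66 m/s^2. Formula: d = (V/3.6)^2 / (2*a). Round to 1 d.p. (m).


Convert speed: V = 51 / 3.6 = 14.1667 m/s
V^2 = 200.6944
d = 200.6944 / (2 * 0.66)
d = 200.6944 / 1.32
d = 152.0 m

152.0


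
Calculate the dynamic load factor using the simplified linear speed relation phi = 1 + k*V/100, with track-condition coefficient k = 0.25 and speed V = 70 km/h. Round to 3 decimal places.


phi = 1 + k * V / 100
phi = 1 + 0.25 * 70 / 100
phi = 1 + 0.175
phi = 1.175

1.175


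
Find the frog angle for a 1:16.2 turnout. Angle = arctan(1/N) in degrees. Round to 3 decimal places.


1/N = 1/16.2 = 0.061728
angle = arctan(0.061728) = 0.06165 rad
angle = 0.06165 * 180/pi = 3.532 degrees

3.532


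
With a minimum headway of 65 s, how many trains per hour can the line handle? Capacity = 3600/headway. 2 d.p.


Capacity = 3600 / headway
Capacity = 3600 / 65
Capacity = 55.38 trains/hour

55.38


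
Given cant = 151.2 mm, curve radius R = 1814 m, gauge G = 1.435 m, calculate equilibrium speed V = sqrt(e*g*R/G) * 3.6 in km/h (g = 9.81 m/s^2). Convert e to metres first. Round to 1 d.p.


Convert cant: e = 151.2 mm = 0.1512 m
V_ms = sqrt(0.1512 * 9.81 * 1814 / 1.435)
V_ms = sqrt(1875.02119) = 43.3015 m/s
V = 43.3015 * 3.6 = 155.9 km/h

155.9


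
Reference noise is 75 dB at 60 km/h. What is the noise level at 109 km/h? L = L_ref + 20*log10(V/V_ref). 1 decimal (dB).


V/V_ref = 109 / 60 = 1.816667
log10(1.816667) = 0.259275
20 * 0.259275 = 5.1855
L = 75 + 5.1855 = 80.2 dB

80.2


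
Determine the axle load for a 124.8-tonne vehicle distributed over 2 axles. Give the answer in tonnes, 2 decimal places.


Load per axle = total weight / number of axles
Load = 124.8 / 2
Load = 62.40 tonnes

62.40


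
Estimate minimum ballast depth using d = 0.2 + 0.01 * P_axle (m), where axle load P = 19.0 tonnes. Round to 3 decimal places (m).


d = 0.2 + 0.01 * 19.0
d = 0.2 + 0.19
d = 0.390 m

0.390


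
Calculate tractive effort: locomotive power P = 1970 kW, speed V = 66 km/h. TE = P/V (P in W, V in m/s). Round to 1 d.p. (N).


Convert: P = 1970 kW = 1970000 W
V = 66 / 3.6 = 18.3333 m/s
TE = 1970000 / 18.3333
TE = 107454.5 N

107454.5


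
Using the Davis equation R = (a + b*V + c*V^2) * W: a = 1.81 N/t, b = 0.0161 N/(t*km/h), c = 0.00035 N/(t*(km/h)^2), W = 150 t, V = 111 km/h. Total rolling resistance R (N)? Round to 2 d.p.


b*V = 0.0161 * 111 = 1.7871
c*V^2 = 0.00035 * 12321 = 4.31235
R_per_t = 1.81 + 1.7871 + 4.31235 = 7.90945 N/t
R_total = 7.90945 * 150 = 1186.42 N

1186.42


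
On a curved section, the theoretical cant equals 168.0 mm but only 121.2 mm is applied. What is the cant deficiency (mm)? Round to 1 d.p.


Cant deficiency = equilibrium cant - actual cant
CD = 168.0 - 121.2
CD = 46.8 mm

46.8


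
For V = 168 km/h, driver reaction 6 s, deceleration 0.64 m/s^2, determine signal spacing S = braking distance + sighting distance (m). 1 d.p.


V = 168 / 3.6 = 46.6667 m/s
Braking distance = 46.6667^2 / (2*0.64) = 1701.3889 m
Sighting distance = 46.6667 * 6 = 280.0 m
S = 1701.3889 + 280.0 = 1981.4 m

1981.4


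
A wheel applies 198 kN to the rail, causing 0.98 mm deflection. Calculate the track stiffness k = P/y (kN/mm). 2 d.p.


Track stiffness k = P / y
k = 198 / 0.98
k = 202.04 kN/mm

202.04


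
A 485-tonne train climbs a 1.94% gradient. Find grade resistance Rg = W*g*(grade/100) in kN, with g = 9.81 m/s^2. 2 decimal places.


Rg = W * 9.81 * grade / 100
Rg = 485 * 9.81 * 1.94 / 100
Rg = 4757.85 * 0.0194
Rg = 92.30 kN

92.30


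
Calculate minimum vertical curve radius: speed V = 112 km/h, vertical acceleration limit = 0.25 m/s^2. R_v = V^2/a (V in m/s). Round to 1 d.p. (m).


Convert speed: V = 112 / 3.6 = 31.1111 m/s
V^2 = 967.9012 m^2/s^2
R_v = 967.9012 / 0.25
R_v = 3871.6 m

3871.6


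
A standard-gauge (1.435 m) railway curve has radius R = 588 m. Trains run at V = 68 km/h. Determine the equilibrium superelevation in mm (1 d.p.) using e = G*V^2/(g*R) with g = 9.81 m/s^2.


Convert speed: V = 68 / 3.6 = 18.8889 m/s
Apply formula: e = 1.435 * 18.8889^2 / (9.81 * 588)
e = 1.435 * 356.7901 / 5768.28
e = 0.08876 m = 88.8 mm

88.8


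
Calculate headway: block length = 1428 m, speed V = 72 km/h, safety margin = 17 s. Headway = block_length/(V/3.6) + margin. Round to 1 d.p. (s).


V = 72 / 3.6 = 20.0 m/s
Block traversal time = 1428 / 20.0 = 71.4 s
Headway = 71.4 + 17
Headway = 88.4 s

88.4


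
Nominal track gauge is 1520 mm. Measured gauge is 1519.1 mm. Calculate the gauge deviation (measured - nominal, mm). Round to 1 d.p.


Deviation = measured - nominal
Deviation = 1519.1 - 1520
Deviation = -0.9 mm

-0.9


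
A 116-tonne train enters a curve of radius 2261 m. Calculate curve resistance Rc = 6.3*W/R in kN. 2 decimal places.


Rc = 6.3 * W / R
Rc = 6.3 * 116 / 2261
Rc = 730.8 / 2261
Rc = 0.32 kN

0.32


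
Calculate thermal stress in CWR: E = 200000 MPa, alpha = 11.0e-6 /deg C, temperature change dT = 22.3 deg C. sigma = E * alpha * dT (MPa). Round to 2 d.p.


sigma = E * alpha * dT
sigma = 200000 * 11.0e-6 * 22.3
sigma = 2.2 * 22.3
sigma = 49.06 MPa

49.06


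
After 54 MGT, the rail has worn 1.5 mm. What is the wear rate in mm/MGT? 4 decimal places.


Wear rate = total wear / cumulative tonnage
Rate = 1.5 / 54
Rate = 0.0278 mm/MGT

0.0278


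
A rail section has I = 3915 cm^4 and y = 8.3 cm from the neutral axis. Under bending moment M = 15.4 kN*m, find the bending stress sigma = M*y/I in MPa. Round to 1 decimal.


Convert units:
M = 15.4 kN*m = 15400000 N*mm
y = 8.3 cm = 83 mm
I = 3915 cm^4 = 39150000 mm^4
sigma = 15400000 * 83 / 39150000
sigma = 32.6 MPa

32.6


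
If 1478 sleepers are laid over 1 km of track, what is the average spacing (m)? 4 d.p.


Spacing = 1000 m / number of sleepers
Spacing = 1000 / 1478
Spacing = 0.6766 m

0.6766


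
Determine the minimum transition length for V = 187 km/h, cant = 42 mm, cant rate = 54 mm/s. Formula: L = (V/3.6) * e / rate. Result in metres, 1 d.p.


Convert speed: V = 187 / 3.6 = 51.9444 m/s
L = 51.9444 * 42 / 54
L = 2181.6667 / 54
L = 40.4 m

40.4


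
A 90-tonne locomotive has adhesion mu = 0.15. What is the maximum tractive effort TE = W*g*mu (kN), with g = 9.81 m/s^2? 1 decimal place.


TE_max = W * g * mu
TE_max = 90 * 9.81 * 0.15
TE_max = 882.9 * 0.15
TE_max = 132.4 kN

132.4


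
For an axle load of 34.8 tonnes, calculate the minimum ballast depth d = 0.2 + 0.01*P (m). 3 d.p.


d = 0.2 + 0.01 * 34.8
d = 0.2 + 0.348
d = 0.548 m

0.548


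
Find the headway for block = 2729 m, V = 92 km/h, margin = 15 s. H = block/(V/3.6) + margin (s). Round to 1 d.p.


V = 92 / 3.6 = 25.5556 m/s
Block traversal time = 2729 / 25.5556 = 106.787 s
Headway = 106.787 + 15
Headway = 121.8 s

121.8


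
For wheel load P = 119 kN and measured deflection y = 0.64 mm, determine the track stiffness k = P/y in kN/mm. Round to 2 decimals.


Track stiffness k = P / y
k = 119 / 0.64
k = 185.94 kN/mm

185.94


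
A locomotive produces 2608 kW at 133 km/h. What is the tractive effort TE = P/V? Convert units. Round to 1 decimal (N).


Convert: P = 2608 kW = 2608000 W
V = 133 / 3.6 = 36.9444 m/s
TE = 2608000 / 36.9444
TE = 70592.5 N

70592.5


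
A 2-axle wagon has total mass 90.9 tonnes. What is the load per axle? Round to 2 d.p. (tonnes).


Load per axle = total weight / number of axles
Load = 90.9 / 2
Load = 45.45 tonnes

45.45


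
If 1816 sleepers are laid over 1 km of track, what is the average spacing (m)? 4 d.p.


Spacing = 1000 m / number of sleepers
Spacing = 1000 / 1816
Spacing = 0.5507 m

0.5507


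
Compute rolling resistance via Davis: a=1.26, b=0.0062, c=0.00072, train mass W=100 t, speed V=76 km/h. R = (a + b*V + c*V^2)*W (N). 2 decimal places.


b*V = 0.0062 * 76 = 0.4712
c*V^2 = 0.00072 * 5776 = 4.15872
R_per_t = 1.26 + 0.4712 + 4.15872 = 5.88992 N/t
R_total = 5.88992 * 100 = 588.99 N

588.99


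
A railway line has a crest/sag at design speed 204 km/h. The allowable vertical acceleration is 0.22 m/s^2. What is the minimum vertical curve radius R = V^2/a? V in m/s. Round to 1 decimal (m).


Convert speed: V = 204 / 3.6 = 56.6667 m/s
V^2 = 3211.1111 m^2/s^2
R_v = 3211.1111 / 0.22
R_v = 14596.0 m

14596.0


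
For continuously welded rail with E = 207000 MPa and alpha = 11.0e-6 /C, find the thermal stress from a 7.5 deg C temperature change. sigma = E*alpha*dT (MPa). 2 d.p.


sigma = E * alpha * dT
sigma = 207000 * 11.0e-6 * 7.5
sigma = 2.277 * 7.5
sigma = 17.08 MPa

17.08


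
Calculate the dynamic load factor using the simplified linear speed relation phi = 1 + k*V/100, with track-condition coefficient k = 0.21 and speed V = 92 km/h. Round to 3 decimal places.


phi = 1 + k * V / 100
phi = 1 + 0.21 * 92 / 100
phi = 1 + 0.1932
phi = 1.193

1.193


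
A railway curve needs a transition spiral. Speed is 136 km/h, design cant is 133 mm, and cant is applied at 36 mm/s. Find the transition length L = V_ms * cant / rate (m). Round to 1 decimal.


Convert speed: V = 136 / 3.6 = 37.7778 m/s
L = 37.7778 * 133 / 36
L = 5024.4444 / 36
L = 139.6 m

139.6


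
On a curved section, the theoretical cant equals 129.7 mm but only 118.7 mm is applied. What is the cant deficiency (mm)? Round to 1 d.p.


Cant deficiency = equilibrium cant - actual cant
CD = 129.7 - 118.7
CD = 11.0 mm

11.0


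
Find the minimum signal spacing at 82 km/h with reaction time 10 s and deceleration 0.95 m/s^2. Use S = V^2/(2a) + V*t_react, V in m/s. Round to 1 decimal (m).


V = 82 / 3.6 = 22.7778 m/s
Braking distance = 22.7778^2 / (2*0.95) = 273.0669 m
Sighting distance = 22.7778 * 10 = 227.7778 m
S = 273.0669 + 227.7778 = 500.8 m

500.8


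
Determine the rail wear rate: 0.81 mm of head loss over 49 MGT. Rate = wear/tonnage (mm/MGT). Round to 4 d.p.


Wear rate = total wear / cumulative tonnage
Rate = 0.81 / 49
Rate = 0.0165 mm/MGT

0.0165


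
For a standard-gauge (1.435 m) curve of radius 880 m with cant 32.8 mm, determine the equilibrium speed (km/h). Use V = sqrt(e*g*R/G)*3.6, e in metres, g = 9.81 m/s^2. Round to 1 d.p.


Convert cant: e = 32.8 mm = 0.0328 m
V_ms = sqrt(0.0328 * 9.81 * 880 / 1.435)
V_ms = sqrt(197.321143) = 14.0471 m/s
V = 14.0471 * 3.6 = 50.6 km/h

50.6


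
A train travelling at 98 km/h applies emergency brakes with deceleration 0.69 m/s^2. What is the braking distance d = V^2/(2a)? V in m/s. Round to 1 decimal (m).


Convert speed: V = 98 / 3.6 = 27.2222 m/s
V^2 = 741.0494
d = 741.0494 / (2 * 0.69)
d = 741.0494 / 1.38
d = 537.0 m

537.0


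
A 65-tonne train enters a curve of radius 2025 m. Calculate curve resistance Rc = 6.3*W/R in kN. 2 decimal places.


Rc = 6.3 * W / R
Rc = 6.3 * 65 / 2025
Rc = 409.5 / 2025
Rc = 0.20 kN

0.20


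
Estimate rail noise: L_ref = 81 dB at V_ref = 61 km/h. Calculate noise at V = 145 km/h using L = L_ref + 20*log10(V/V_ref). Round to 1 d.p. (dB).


V/V_ref = 145 / 61 = 2.377049
log10(2.377049) = 0.376038
20 * 0.376038 = 7.5208
L = 81 + 7.5208 = 88.5 dB

88.5


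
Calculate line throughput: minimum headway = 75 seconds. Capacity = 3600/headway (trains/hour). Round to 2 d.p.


Capacity = 3600 / headway
Capacity = 3600 / 75
Capacity = 48.00 trains/hour

48.00


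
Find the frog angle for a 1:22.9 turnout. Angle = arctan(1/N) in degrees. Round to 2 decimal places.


1/N = 1/22.9 = 0.043668
angle = arctan(0.043668) = 0.04364 rad
angle = 0.04364 * 180/pi = 2.50 degrees

2.50


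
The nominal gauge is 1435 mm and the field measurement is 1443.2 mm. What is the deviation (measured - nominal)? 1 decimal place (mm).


Deviation = measured - nominal
Deviation = 1443.2 - 1435
Deviation = 8.2 mm

8.2


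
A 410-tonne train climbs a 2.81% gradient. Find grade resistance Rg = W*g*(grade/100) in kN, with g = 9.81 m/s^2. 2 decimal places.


Rg = W * 9.81 * grade / 100
Rg = 410 * 9.81 * 2.81 / 100
Rg = 4022.1 * 0.0281
Rg = 113.02 kN

113.02


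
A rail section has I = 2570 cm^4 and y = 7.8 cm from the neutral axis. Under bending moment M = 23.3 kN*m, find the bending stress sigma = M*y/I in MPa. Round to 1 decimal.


Convert units:
M = 23.3 kN*m = 23300000 N*mm
y = 7.8 cm = 78 mm
I = 2570 cm^4 = 25700000 mm^4
sigma = 23300000 * 78 / 25700000
sigma = 70.7 MPa

70.7


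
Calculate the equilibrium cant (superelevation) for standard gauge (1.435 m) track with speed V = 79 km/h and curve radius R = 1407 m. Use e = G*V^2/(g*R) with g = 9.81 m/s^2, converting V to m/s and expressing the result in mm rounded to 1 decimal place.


Convert speed: V = 79 / 3.6 = 21.9444 m/s
Apply formula: e = 1.435 * 21.9444^2 / (9.81 * 1407)
e = 1.435 * 481.5586 / 13802.67
e = 0.050065 m = 50.1 mm

50.1


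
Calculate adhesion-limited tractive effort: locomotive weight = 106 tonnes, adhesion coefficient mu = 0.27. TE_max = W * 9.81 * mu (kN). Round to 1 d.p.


TE_max = W * g * mu
TE_max = 106 * 9.81 * 0.27
TE_max = 1039.86 * 0.27
TE_max = 280.8 kN

280.8


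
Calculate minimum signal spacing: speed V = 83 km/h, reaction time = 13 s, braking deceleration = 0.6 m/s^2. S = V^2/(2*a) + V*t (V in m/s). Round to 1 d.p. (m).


V = 83 / 3.6 = 23.0556 m/s
Braking distance = 23.0556^2 / (2*0.6) = 442.9655 m
Sighting distance = 23.0556 * 13 = 299.7222 m
S = 442.9655 + 299.7222 = 742.7 m

742.7


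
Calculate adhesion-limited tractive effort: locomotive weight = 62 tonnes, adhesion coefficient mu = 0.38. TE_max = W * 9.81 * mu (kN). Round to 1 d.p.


TE_max = W * g * mu
TE_max = 62 * 9.81 * 0.38
TE_max = 608.22 * 0.38
TE_max = 231.1 kN

231.1


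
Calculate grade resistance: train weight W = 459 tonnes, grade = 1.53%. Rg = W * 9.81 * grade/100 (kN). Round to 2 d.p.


Rg = W * 9.81 * grade / 100
Rg = 459 * 9.81 * 1.53 / 100
Rg = 4502.79 * 0.0153
Rg = 68.89 kN

68.89


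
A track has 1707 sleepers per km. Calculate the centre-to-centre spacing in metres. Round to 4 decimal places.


Spacing = 1000 m / number of sleepers
Spacing = 1000 / 1707
Spacing = 0.5858 m

0.5858


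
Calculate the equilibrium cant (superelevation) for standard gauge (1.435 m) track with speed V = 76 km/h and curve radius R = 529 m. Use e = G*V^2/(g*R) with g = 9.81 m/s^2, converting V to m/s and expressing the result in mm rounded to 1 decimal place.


Convert speed: V = 76 / 3.6 = 21.1111 m/s
Apply formula: e = 1.435 * 21.1111^2 / (9.81 * 529)
e = 1.435 * 445.679 / 5189.49
e = 0.123239 m = 123.2 mm

123.2


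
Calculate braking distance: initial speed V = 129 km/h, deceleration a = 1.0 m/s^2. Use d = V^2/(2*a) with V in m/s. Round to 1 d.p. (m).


Convert speed: V = 129 / 3.6 = 35.8333 m/s
V^2 = 1284.0278
d = 1284.0278 / (2 * 1.0)
d = 1284.0278 / 2.0
d = 642.0 m

642.0


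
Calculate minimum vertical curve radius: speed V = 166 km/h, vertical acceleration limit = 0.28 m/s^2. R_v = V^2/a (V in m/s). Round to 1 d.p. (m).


Convert speed: V = 166 / 3.6 = 46.1111 m/s
V^2 = 2126.2346 m^2/s^2
R_v = 2126.2346 / 0.28
R_v = 7593.7 m

7593.7


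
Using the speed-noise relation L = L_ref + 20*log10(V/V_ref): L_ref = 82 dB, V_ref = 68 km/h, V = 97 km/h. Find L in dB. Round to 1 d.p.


V/V_ref = 97 / 68 = 1.426471
log10(1.426471) = 0.154263
20 * 0.154263 = 3.0853
L = 82 + 3.0853 = 85.1 dB

85.1


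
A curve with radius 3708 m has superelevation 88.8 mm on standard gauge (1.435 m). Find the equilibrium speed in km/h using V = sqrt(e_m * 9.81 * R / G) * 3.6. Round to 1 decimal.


Convert cant: e = 88.8 mm = 0.0888 m
V_ms = sqrt(0.0888 * 9.81 * 3708 / 1.435)
V_ms = sqrt(2250.97047) = 47.4444 m/s
V = 47.4444 * 3.6 = 170.8 km/h

170.8


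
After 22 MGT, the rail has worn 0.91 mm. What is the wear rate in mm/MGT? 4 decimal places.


Wear rate = total wear / cumulative tonnage
Rate = 0.91 / 22
Rate = 0.0414 mm/MGT

0.0414


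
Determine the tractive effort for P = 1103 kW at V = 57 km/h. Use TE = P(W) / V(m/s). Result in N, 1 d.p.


Convert: P = 1103 kW = 1103000 W
V = 57 / 3.6 = 15.8333 m/s
TE = 1103000 / 15.8333
TE = 69663.2 N

69663.2


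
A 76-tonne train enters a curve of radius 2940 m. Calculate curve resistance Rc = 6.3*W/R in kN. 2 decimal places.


Rc = 6.3 * W / R
Rc = 6.3 * 76 / 2940
Rc = 478.8 / 2940
Rc = 0.16 kN

0.16


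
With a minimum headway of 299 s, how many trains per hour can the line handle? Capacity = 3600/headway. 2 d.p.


Capacity = 3600 / headway
Capacity = 3600 / 299
Capacity = 12.04 trains/hour

12.04


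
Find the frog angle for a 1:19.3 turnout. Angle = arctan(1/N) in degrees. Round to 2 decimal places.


1/N = 1/19.3 = 0.051813
angle = arctan(0.051813) = 0.051767 rad
angle = 0.051767 * 180/pi = 2.97 degrees

2.97


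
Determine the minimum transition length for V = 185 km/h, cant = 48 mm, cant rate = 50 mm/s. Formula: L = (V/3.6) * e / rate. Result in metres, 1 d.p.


Convert speed: V = 185 / 3.6 = 51.3889 m/s
L = 51.3889 * 48 / 50
L = 2466.6667 / 50
L = 49.3 m

49.3


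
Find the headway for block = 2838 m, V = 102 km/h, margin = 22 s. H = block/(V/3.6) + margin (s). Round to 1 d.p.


V = 102 / 3.6 = 28.3333 m/s
Block traversal time = 2838 / 28.3333 = 100.1647 s
Headway = 100.1647 + 22
Headway = 122.2 s

122.2


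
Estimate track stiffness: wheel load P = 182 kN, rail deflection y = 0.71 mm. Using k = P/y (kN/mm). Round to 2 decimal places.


Track stiffness k = P / y
k = 182 / 0.71
k = 256.34 kN/mm

256.34


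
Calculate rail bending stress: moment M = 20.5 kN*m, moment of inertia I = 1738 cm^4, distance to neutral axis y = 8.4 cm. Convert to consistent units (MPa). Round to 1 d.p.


Convert units:
M = 20.5 kN*m = 20500000 N*mm
y = 8.4 cm = 84 mm
I = 1738 cm^4 = 17380000 mm^4
sigma = 20500000 * 84 / 17380000
sigma = 99.1 MPa

99.1


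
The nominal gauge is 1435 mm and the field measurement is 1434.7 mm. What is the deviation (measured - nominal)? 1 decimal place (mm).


Deviation = measured - nominal
Deviation = 1434.7 - 1435
Deviation = -0.3 mm

-0.3


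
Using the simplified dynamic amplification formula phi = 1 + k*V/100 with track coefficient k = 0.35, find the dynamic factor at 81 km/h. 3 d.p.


phi = 1 + k * V / 100
phi = 1 + 0.35 * 81 / 100
phi = 1 + 0.2835
phi = 1.284

1.284


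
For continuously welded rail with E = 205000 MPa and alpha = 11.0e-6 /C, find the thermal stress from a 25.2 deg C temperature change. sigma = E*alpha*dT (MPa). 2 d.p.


sigma = E * alpha * dT
sigma = 205000 * 11.0e-6 * 25.2
sigma = 2.255 * 25.2
sigma = 56.83 MPa

56.83


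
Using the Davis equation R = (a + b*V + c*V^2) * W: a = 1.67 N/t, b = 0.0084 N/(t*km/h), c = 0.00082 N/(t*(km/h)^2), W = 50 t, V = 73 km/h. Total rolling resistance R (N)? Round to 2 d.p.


b*V = 0.0084 * 73 = 0.6132
c*V^2 = 0.00082 * 5329 = 4.36978
R_per_t = 1.67 + 0.6132 + 4.36978 = 6.65298 N/t
R_total = 6.65298 * 50 = 332.65 N

332.65


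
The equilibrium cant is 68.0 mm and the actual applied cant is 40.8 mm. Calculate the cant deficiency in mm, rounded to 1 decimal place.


Cant deficiency = equilibrium cant - actual cant
CD = 68.0 - 40.8
CD = 27.2 mm

27.2


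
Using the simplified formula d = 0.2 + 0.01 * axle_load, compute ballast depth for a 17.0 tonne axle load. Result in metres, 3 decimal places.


d = 0.2 + 0.01 * 17.0
d = 0.2 + 0.17
d = 0.370 m

0.370


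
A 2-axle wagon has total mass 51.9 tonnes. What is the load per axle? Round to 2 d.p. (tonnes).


Load per axle = total weight / number of axles
Load = 51.9 / 2
Load = 25.95 tonnes

25.95


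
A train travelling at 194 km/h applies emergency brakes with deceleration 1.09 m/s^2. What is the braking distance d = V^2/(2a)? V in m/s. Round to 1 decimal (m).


Convert speed: V = 194 / 3.6 = 53.8889 m/s
V^2 = 2904.0123
d = 2904.0123 / (2 * 1.09)
d = 2904.0123 / 2.18
d = 1332.1 m

1332.1


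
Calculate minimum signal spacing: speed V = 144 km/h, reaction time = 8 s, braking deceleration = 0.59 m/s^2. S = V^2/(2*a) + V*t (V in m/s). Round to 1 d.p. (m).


V = 144 / 3.6 = 40.0 m/s
Braking distance = 40.0^2 / (2*0.59) = 1355.9322 m
Sighting distance = 40.0 * 8 = 320.0 m
S = 1355.9322 + 320.0 = 1675.9 m

1675.9


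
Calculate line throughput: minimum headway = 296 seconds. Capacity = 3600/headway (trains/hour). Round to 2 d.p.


Capacity = 3600 / headway
Capacity = 3600 / 296
Capacity = 12.16 trains/hour

12.16


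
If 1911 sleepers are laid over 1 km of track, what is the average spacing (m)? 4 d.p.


Spacing = 1000 m / number of sleepers
Spacing = 1000 / 1911
Spacing = 0.5233 m

0.5233


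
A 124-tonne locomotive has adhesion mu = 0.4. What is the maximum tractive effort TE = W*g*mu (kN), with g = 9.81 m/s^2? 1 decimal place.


TE_max = W * g * mu
TE_max = 124 * 9.81 * 0.4
TE_max = 1216.44 * 0.4
TE_max = 486.6 kN

486.6


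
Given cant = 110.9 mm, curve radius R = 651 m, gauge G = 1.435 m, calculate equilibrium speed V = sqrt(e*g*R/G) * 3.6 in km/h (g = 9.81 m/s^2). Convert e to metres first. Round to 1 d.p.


Convert cant: e = 110.9 mm = 0.1109 m
V_ms = sqrt(0.1109 * 9.81 * 651 / 1.435)
V_ms = sqrt(493.548278) = 22.2159 m/s
V = 22.2159 * 3.6 = 80.0 km/h

80.0


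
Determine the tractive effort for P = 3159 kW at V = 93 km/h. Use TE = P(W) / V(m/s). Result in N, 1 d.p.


Convert: P = 3159 kW = 3159000 W
V = 93 / 3.6 = 25.8333 m/s
TE = 3159000 / 25.8333
TE = 122283.9 N

122283.9


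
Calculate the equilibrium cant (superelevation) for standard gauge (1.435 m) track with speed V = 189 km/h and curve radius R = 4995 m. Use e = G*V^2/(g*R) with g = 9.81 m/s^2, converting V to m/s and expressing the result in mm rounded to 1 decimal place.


Convert speed: V = 189 / 3.6 = 52.5 m/s
Apply formula: e = 1.435 * 52.5^2 / (9.81 * 4995)
e = 1.435 * 2756.25 / 49000.95
e = 0.080717 m = 80.7 mm

80.7


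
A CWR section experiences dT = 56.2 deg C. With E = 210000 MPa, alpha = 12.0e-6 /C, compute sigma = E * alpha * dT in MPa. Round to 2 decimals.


sigma = E * alpha * dT
sigma = 210000 * 12.0e-6 * 56.2
sigma = 2.52 * 56.2
sigma = 141.62 MPa

141.62


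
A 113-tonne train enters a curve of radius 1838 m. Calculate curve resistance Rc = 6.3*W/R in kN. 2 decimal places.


Rc = 6.3 * W / R
Rc = 6.3 * 113 / 1838
Rc = 711.9 / 1838
Rc = 0.39 kN

0.39


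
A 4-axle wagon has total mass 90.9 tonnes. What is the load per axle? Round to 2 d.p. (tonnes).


Load per axle = total weight / number of axles
Load = 90.9 / 4
Load = 22.73 tonnes

22.73


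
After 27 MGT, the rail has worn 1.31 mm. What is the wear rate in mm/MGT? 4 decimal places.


Wear rate = total wear / cumulative tonnage
Rate = 1.31 / 27
Rate = 0.0485 mm/MGT

0.0485


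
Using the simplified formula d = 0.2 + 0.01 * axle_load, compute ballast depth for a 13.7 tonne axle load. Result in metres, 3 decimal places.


d = 0.2 + 0.01 * 13.7
d = 0.2 + 0.137
d = 0.337 m

0.337


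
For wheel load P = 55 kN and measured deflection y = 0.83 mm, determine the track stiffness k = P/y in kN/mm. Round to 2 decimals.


Track stiffness k = P / y
k = 55 / 0.83
k = 66.27 kN/mm

66.27


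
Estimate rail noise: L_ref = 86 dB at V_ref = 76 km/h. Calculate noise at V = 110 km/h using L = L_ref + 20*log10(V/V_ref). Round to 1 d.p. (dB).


V/V_ref = 110 / 76 = 1.447368
log10(1.447368) = 0.160579
20 * 0.160579 = 3.2116
L = 86 + 3.2116 = 89.2 dB

89.2


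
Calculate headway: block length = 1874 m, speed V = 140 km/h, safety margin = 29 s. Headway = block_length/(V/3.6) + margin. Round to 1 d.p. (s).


V = 140 / 3.6 = 38.8889 m/s
Block traversal time = 1874 / 38.8889 = 48.1886 s
Headway = 48.1886 + 29
Headway = 77.2 s

77.2


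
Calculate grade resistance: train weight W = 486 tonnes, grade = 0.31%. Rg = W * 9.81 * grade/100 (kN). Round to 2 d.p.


Rg = W * 9.81 * grade / 100
Rg = 486 * 9.81 * 0.31 / 100
Rg = 4767.66 * 0.0031
Rg = 14.78 kN

14.78


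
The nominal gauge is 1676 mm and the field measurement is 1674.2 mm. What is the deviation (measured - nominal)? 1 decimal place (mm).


Deviation = measured - nominal
Deviation = 1674.2 - 1676
Deviation = -1.8 mm

-1.8


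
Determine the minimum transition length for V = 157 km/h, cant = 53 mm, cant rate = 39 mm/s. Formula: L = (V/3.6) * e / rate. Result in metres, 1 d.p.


Convert speed: V = 157 / 3.6 = 43.6111 m/s
L = 43.6111 * 53 / 39
L = 2311.3889 / 39
L = 59.3 m

59.3


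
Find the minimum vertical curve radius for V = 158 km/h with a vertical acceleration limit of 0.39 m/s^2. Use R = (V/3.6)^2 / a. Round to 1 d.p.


Convert speed: V = 158 / 3.6 = 43.8889 m/s
V^2 = 1926.2346 m^2/s^2
R_v = 1926.2346 / 0.39
R_v = 4939.1 m

4939.1


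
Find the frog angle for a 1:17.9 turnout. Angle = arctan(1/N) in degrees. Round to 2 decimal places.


1/N = 1/17.9 = 0.055866
angle = arctan(0.055866) = 0.055808 rad
angle = 0.055808 * 180/pi = 3.20 degrees

3.20
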